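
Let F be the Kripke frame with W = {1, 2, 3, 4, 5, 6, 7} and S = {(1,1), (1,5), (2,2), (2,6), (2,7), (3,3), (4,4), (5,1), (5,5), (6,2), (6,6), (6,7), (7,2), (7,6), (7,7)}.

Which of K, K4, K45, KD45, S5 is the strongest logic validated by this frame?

S5

Transitive (axiom 4): yes — every two-step S-path is closed by a direct edge.
Euclidean (axiom 5): yes — any two successors of a common world are S-related.
Serial (axiom D): yes — every world has a successor (e.g. 1 S 1).
Reflexive (axiom T): yes — every world is S-related to itself.
So F validates K, K4, K45, KD45, S5. The strongest is S5.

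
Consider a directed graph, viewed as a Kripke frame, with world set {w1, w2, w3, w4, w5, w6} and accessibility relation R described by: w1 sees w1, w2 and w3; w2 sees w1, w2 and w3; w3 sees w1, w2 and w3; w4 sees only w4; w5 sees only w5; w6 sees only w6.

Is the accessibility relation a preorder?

Reflexive: yes — every world is R-related to itself.
Transitive: yes — every two-step R-path is closed by a direct edge.
So R is a preorder.

Yes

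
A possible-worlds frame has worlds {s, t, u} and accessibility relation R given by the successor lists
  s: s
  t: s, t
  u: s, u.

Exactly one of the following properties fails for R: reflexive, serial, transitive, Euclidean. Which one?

Euclidean

Reflexive: yes — every world is R-related to itself.
Serial: yes — every world has a successor (e.g. s R s).
Transitive: yes — every two-step R-path is closed by a direct edge.
Euclidean: no — t R s and t R t, but not s R t.
Only Euclidean fails.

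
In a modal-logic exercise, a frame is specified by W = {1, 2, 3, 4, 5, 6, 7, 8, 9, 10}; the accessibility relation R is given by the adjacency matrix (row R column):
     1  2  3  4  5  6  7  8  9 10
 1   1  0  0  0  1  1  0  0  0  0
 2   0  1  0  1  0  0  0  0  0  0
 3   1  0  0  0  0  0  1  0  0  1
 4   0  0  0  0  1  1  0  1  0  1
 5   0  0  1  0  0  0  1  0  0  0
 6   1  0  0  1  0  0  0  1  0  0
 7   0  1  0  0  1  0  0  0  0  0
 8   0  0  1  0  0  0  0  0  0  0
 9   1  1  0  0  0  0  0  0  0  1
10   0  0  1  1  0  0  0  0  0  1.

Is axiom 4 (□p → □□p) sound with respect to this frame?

Axiom 4 corresponds to the accessibility relation being transitive.
Transitive: no — 1 R 5 and 5 R 3, but not 1 R 3.

No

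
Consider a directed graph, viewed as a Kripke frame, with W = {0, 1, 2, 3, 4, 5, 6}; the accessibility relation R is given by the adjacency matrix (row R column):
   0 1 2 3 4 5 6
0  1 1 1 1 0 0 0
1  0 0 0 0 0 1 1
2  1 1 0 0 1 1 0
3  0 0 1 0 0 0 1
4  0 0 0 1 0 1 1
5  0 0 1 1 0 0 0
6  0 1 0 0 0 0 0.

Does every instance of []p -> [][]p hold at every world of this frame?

Axiom 4 corresponds to the accessibility relation being transitive.
Transitive: no — 0 R 1 and 1 R 5, but not 0 R 5.

No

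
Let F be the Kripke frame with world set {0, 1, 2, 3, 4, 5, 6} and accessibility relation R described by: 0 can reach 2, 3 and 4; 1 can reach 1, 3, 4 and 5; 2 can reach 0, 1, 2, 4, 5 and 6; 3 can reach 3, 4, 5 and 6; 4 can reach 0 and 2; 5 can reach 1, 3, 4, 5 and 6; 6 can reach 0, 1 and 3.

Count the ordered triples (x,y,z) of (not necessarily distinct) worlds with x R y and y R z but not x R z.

36

Enumerating: (0,2,0), (0,2,1), (0,2,5), (0,2,6), (0,3,5), (0,3,6), (0,4,0), (1,3,6), (1,4,0), (1,4,2), (1,5,6), (2,0,3), … and 24 more.
Total: 36.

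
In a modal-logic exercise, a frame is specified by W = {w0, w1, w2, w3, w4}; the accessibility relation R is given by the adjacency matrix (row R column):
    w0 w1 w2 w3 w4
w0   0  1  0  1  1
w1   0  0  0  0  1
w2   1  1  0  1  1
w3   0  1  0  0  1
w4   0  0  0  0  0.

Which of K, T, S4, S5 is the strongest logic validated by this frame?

Reflexive (axiom T): no — w0 is not related to itself.
Transitive (axiom 4): yes — every two-step R-path is closed by a direct edge.
Euclidean (axiom 5): no — w0 R w1 and w0 R w3, but not w1 R w3.
So F validates K; T would additionally require R to be reflexive. The strongest is K.

K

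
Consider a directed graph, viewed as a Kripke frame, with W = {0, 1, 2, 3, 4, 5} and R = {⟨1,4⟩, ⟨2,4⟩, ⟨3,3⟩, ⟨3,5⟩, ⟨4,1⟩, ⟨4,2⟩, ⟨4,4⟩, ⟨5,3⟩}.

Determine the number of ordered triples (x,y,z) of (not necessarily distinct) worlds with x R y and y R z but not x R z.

5

Enumerating: (1,4,1), (1,4,2), (2,4,1), (2,4,2), (5,3,5).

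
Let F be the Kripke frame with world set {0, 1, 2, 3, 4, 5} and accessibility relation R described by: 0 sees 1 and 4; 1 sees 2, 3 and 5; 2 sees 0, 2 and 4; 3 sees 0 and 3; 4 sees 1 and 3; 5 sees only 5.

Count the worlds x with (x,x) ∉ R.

3

Enumerating: 0, 1, 4.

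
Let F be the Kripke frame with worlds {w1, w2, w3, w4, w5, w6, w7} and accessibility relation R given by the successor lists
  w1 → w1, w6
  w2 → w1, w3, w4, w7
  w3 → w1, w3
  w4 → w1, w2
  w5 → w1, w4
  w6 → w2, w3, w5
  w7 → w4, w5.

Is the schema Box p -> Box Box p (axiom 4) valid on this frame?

The schema 4 characterises exactly the transitive frames.
Transitive: no — w1 R w6 and w6 R w2, but not w1 R w2.

No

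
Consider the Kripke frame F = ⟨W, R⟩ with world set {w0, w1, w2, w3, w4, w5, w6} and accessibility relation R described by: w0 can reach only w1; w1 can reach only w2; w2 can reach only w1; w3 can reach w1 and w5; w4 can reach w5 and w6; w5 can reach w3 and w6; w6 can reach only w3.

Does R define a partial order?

No

Reflexive: no — w0 is not related to itself.
Transitive: no — w0 R w1 and w1 R w2, but not w0 R w2.
Antisymmetric: no — w1 R w2 and w2 R w1 with w1 ≠ w2.
So R is not a partial order.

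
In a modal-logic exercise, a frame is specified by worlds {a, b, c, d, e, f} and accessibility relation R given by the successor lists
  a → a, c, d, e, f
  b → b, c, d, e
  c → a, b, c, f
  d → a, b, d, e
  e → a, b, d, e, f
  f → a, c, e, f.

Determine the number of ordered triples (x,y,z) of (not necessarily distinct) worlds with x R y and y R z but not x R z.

24

Enumerating: (a,c,b), (a,d,b), (a,e,b), (b,c,a), (b,c,f), (b,d,a), (b,e,a), (b,e,f), (c,a,d), (c,a,e), (c,b,d), (c,b,e), … and 12 more.
Total: 24.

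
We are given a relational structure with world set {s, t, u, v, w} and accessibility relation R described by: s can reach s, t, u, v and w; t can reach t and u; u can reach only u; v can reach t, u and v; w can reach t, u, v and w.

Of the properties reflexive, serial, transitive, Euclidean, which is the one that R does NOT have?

Reflexive: yes — every world is R-related to itself.
Serial: yes — every world has a successor (e.g. s R s).
Transitive: yes — every two-step R-path is closed by a direct edge.
Euclidean: no — s R t and s R v, but not t R v.
Only Euclidean fails.

Euclidean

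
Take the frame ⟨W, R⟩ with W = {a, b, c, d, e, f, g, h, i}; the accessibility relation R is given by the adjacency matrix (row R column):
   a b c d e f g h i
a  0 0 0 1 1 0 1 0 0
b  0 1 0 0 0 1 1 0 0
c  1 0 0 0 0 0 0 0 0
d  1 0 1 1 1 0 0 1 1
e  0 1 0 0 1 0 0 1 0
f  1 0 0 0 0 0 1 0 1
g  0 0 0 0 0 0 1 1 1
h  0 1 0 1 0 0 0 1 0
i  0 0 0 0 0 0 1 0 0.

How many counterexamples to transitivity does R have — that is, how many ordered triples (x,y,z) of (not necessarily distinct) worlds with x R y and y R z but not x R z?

35

Enumerating: (a,d,a), (a,d,c), (a,d,h), (a,d,i), (a,e,b), (a,e,h), (a,g,h), (a,g,i), (b,f,a), (b,f,i), (b,g,h), (b,g,i), … and 23 more.
Total: 35.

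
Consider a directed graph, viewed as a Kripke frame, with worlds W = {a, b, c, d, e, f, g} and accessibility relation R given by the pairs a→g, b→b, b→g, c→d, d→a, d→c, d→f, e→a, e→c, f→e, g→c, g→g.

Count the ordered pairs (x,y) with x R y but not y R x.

Enumerating: (a,g), (b,g), (d,a), (d,f), (e,a), (e,c), (f,e), (g,c).

8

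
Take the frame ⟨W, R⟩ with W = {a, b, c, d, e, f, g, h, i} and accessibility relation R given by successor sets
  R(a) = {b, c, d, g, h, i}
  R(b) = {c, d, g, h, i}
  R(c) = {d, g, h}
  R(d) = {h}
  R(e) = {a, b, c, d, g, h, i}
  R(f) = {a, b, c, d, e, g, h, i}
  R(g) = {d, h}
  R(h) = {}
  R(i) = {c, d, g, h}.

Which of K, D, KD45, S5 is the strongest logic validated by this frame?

K

Serial (axiom D): no — h has no R-successor.
Euclidean (axiom 5): no — a R c and a R b, but not c R b.
Transitive (axiom 4): yes — every two-step R-path is closed by a direct edge.
Reflexive (axiom T): no — a is not related to itself.
So F validates K; D would additionally require R to be serial. The strongest is K.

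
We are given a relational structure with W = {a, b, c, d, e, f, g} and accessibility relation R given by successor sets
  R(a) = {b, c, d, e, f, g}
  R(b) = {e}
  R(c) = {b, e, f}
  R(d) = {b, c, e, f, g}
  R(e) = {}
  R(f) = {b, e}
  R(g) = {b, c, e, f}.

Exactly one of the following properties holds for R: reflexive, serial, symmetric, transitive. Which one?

transitive

Reflexive: no — a is not related to itself.
Serial: no — e has no R-successor.
Symmetric: no — a R b but not b R a.
Transitive: yes — every two-step R-path is closed by a direct edge.
Only transitive holds.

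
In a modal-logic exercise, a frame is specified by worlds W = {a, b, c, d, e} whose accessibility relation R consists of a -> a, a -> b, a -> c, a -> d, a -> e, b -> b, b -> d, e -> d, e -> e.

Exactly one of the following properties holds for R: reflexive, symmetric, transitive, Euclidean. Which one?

transitive

Reflexive: no — c is not related to itself.
Symmetric: no — a R b but not b R a.
Transitive: yes — every two-step R-path is closed by a direct edge.
Euclidean: no — a R b and a R c, but not b R c.
Only transitive holds.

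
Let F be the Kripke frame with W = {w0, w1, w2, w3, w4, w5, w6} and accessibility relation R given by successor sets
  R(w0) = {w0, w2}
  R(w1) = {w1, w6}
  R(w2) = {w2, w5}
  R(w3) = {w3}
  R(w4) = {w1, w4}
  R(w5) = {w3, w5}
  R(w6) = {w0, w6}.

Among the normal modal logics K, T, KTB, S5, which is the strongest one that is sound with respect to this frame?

Reflexive (axiom T): yes — every world is R-related to itself.
Symmetric (axiom B): no — w0 R w2 but not w2 R w0.
Euclidean (axiom 5): no — w0 R w2 and w0 R w0, but not w2 R w0.
So F validates K, T; KTB would additionally require R to be symmetric. The strongest is T.

T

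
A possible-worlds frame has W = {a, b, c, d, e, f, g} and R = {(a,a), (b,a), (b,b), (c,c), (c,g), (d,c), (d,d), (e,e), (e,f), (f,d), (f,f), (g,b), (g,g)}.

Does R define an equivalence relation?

No

Reflexive: yes — every world is R-related to itself.
Symmetric: no — b R a but not a R b.
Transitive: no — c R g and g R b, but not c R b.
So R is not an equivalence relation.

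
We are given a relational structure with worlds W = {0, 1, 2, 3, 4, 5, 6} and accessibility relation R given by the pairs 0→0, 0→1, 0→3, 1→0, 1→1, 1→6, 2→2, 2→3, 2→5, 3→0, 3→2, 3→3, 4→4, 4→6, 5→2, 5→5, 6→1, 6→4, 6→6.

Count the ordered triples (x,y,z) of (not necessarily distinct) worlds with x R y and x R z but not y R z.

Enumerating: (0,1,3), (0,3,1), (1,0,6), (1,6,0), (2,3,5), (2,5,3), (3,0,2), (3,2,0), (6,1,4), (6,4,1).

10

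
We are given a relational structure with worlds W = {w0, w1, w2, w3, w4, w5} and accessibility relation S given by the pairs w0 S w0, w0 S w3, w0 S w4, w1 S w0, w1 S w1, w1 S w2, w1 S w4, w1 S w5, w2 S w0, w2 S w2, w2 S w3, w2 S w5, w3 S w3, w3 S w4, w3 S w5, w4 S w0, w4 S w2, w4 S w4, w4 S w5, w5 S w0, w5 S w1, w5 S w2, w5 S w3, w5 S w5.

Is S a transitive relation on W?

Transitive: no — w0 S w3 and w3 S w5, but not w0 S w5.

No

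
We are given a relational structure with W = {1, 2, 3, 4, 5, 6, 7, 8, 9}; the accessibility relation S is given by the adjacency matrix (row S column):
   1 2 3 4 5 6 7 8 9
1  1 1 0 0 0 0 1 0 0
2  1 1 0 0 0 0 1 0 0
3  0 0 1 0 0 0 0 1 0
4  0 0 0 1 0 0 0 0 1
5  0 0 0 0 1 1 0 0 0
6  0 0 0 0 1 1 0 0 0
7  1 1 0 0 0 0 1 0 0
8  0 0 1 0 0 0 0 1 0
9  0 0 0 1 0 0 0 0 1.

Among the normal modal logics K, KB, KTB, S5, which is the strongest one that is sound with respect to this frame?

Symmetric (axiom B): yes — every pair in S has its reverse in S.
Reflexive (axiom T): yes — every world is S-related to itself.
Euclidean (axiom 5): yes — any two successors of a common world are S-related.
So F validates K, KB, KTB, S5. The strongest is S5.

S5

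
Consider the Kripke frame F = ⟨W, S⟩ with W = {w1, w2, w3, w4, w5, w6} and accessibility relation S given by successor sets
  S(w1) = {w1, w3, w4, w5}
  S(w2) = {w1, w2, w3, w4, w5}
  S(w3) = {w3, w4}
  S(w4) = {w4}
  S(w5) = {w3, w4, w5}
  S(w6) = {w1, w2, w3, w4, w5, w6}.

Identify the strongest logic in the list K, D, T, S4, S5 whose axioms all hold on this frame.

Serial (axiom D): yes — every world has a successor (e.g. w1 S w1).
Reflexive (axiom T): yes — every world is S-related to itself.
Transitive (axiom 4): yes — every two-step S-path is closed by a direct edge.
Euclidean (axiom 5): no — w1 S w3 and w1 S w5, but not w3 S w5.
So F validates K, D, T, S4; S5 would additionally require S to be Euclidean. The strongest is S4.

S4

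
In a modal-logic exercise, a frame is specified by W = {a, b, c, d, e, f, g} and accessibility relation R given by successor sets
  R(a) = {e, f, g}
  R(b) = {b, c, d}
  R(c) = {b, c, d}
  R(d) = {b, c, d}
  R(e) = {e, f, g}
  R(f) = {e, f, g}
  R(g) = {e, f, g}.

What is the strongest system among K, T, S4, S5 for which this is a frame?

K

Reflexive (axiom T): no — a is not related to itself.
Transitive (axiom 4): yes — every two-step R-path is closed by a direct edge.
Euclidean (axiom 5): yes — any two successors of a common world are R-related.
So F validates K; T would additionally require R to be reflexive. The strongest is K.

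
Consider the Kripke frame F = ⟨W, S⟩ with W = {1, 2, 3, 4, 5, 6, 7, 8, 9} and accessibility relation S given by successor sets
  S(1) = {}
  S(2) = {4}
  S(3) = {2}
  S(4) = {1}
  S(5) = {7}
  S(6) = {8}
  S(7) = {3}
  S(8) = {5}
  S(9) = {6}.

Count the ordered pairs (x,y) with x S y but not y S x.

8

Enumerating: (2,4), (3,2), (4,1), (5,7), (6,8), (7,3), (8,5), (9,6).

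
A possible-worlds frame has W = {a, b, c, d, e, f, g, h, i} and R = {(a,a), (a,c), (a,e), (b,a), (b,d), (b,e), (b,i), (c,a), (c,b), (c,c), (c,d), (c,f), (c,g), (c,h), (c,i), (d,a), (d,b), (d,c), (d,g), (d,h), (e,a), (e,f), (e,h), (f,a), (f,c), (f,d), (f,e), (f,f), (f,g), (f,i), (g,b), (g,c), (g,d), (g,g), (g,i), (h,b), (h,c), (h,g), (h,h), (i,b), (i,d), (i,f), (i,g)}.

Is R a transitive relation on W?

No

Transitive: no — a R c and c R b, but not a R b.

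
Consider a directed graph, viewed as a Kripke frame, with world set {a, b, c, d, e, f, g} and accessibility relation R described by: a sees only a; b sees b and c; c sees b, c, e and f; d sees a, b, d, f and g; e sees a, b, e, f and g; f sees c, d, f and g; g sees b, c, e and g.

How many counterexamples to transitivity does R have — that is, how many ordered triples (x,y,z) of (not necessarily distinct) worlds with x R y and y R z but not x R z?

23

Enumerating: (b,c,e), (b,c,f), (c,e,a), (c,e,g), (c,f,d), (c,f,g), (d,b,c), (d,f,c), (d,g,c), (d,g,e), (e,b,c), (e,f,c), … and 11 more.
Total: 23.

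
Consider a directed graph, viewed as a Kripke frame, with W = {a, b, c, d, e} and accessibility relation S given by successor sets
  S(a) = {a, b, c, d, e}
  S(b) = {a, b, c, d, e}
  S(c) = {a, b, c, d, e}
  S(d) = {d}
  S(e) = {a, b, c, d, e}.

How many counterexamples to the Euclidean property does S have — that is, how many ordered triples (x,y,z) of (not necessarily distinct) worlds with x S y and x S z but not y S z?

16

Enumerating: (a,d,a), (a,d,b), (a,d,c), (a,d,e), (b,d,a), (b,d,b), (b,d,c), (b,d,e), (c,d,a), (c,d,b), (c,d,c), (c,d,e), (e,d,a), (e,d,b), (e,d,c), (e,d,e).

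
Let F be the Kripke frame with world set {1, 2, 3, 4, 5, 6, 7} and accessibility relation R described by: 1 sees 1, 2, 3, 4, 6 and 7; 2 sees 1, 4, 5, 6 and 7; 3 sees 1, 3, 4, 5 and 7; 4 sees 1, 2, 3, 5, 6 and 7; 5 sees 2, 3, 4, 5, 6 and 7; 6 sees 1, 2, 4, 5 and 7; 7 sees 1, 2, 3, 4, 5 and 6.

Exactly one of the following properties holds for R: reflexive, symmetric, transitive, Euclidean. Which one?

symmetric

Reflexive: no — 2 is not related to itself.
Symmetric: yes — every pair in R has its reverse in R.
Transitive: no — 1 R 2 and 2 R 5, but not 1 R 5.
Euclidean: no — 1 R 2 and 1 R 3, but not 2 R 3.
Only symmetric holds.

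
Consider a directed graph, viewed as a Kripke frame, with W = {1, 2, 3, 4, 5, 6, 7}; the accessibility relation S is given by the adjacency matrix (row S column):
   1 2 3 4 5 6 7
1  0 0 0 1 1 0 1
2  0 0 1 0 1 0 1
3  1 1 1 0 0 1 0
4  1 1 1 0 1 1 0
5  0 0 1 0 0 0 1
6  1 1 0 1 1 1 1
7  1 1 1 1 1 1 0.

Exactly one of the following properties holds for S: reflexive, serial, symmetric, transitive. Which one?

serial

Reflexive: no — 1 is not related to itself.
Serial: yes — every world has a successor (e.g. 1 S 4).
Symmetric: no — 1 S 5 but not 5 S 1.
Transitive: no — 1 S 4 and 4 S 2, but not 1 S 2.
Only serial holds.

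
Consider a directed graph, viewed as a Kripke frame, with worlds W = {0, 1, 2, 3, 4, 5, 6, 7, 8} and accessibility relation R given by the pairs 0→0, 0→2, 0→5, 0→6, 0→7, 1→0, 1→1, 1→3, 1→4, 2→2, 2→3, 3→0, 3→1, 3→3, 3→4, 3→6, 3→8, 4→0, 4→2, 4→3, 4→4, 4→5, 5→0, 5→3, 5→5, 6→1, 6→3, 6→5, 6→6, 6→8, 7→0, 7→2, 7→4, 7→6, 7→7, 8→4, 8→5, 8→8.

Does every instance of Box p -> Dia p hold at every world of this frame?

By correspondence theory, D is valid on a frame iff R is serial.
Serial: yes — every world has a successor (e.g. 0 R 0).

Yes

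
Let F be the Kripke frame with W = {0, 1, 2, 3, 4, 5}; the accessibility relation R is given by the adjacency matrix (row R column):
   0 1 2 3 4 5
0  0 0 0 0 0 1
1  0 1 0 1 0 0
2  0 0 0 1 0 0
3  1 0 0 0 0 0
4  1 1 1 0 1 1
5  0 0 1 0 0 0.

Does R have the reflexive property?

Reflexive: no — 0 is not related to itself.

No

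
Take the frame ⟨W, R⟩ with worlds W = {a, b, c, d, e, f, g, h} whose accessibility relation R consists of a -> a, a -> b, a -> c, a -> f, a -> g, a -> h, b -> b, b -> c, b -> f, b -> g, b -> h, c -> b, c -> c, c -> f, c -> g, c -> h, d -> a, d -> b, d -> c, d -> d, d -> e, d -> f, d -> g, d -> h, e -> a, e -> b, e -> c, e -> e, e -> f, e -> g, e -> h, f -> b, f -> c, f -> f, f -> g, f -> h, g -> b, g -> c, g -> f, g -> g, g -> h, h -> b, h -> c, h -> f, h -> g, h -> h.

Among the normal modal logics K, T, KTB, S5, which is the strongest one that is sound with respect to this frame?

T

Reflexive (axiom T): yes — every world is R-related to itself.
Symmetric (axiom B): no — a R b but not b R a.
Euclidean (axiom 5): no — d R a and d R e, but not a R e.
So F validates K, T; KTB would additionally require R to be symmetric. The strongest is T.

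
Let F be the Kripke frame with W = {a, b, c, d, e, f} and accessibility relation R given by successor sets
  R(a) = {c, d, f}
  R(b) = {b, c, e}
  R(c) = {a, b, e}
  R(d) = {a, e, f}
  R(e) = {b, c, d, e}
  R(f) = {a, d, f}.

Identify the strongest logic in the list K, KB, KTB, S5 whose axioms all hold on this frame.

KB

Symmetric (axiom B): yes — every pair in R has its reverse in R.
Reflexive (axiom T): no — a is not related to itself.
Euclidean (axiom 5): no — a R c and a R d, but not c R d.
So F validates K, KB; KTB would additionally require R to be reflexive. The strongest is KB.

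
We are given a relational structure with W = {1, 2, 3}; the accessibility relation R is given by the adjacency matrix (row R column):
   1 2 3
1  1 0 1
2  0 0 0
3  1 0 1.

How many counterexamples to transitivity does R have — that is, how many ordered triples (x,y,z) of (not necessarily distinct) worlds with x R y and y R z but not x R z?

0

R is transitive; there are no such tuples.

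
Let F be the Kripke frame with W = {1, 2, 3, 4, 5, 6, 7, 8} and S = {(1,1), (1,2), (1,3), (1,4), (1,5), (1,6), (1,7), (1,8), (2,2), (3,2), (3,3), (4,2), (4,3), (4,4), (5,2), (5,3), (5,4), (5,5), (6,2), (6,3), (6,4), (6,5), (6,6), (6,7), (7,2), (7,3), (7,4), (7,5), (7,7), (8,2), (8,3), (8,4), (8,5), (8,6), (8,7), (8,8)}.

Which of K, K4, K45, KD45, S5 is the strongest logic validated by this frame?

K4

Transitive (axiom 4): yes — every two-step S-path is closed by a direct edge.
Euclidean (axiom 5): no — 1 S 2 and 1 S 3, but not 2 S 3.
Serial (axiom D): yes — every world has a successor (e.g. 1 S 1).
Reflexive (axiom T): yes — every world is S-related to itself.
So F validates K, K4; K45 would additionally require S to be Euclidean. The strongest is K4.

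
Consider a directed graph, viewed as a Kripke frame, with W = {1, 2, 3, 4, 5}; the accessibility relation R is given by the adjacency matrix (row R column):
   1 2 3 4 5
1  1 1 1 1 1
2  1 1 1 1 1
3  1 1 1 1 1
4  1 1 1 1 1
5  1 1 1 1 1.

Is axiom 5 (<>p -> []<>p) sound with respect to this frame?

Yes

Axiom 5 corresponds to the accessibility relation being Euclidean.
Euclidean: yes — any two successors of a common world are R-related.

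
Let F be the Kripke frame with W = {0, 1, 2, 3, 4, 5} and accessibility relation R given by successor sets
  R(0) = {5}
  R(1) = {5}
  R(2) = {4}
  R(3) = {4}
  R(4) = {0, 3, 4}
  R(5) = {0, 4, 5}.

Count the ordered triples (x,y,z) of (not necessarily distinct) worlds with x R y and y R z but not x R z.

Enumerating: (0,5,0), (0,5,4), (1,5,0), (1,5,4), (2,4,0), (2,4,3), (3,4,0), (3,4,3), (4,0,5), (5,4,3).

10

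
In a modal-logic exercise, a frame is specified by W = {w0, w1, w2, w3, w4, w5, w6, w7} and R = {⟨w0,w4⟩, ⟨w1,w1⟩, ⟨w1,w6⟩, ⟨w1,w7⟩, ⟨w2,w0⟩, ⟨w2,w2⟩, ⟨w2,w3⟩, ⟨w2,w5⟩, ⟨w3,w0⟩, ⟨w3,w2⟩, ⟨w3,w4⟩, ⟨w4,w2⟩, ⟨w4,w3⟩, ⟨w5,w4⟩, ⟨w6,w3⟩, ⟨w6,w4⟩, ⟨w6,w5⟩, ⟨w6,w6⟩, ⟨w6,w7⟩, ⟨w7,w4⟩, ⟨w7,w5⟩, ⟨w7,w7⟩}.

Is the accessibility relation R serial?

Serial: yes — every world has a successor (e.g. w0 R w4).

Yes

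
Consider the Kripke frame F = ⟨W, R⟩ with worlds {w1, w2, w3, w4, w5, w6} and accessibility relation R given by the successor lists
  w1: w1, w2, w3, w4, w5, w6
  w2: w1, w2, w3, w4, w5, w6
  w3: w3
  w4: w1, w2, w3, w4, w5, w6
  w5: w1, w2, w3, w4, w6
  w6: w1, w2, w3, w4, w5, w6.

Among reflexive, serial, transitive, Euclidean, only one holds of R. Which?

Reflexive: no — w5 is not related to itself.
Serial: yes — every world has a successor (e.g. w1 R w1).
Transitive: no — w5 R w1 and w1 R w5, but not w5 R w5.
Euclidean: no — w1 R w3 and w1 R w2, but not w3 R w2.
Only serial holds.

serial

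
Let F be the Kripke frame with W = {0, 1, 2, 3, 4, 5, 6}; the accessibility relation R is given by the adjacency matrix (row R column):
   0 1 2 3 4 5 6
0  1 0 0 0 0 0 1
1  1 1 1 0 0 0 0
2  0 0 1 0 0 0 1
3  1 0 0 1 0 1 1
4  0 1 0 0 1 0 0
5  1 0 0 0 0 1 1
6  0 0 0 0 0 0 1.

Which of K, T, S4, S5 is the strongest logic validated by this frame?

T

Reflexive (axiom T): yes — every world is R-related to itself.
Transitive (axiom 4): no — 1 R 0 and 0 R 6, but not 1 R 6.
Euclidean (axiom 5): no — 1 R 0 and 1 R 2, but not 0 R 2.
So F validates K, T; S4 would additionally require R to be transitive. The strongest is T.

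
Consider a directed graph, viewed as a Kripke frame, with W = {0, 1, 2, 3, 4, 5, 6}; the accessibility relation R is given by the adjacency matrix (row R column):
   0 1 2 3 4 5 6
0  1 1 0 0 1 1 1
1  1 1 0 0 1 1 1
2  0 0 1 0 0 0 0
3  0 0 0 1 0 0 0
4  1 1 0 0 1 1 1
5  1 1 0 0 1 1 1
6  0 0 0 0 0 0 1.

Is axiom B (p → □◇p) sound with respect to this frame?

No

By correspondence theory, B is valid on a frame iff R is symmetric.
Symmetric: no — 0 R 6 but not 6 R 0.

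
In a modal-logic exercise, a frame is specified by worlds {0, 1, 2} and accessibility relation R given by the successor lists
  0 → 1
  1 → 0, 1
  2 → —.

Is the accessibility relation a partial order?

No

Reflexive: no — 0 is not related to itself.
Transitive: no — 0 R 1 and 1 R 0, but not 0 R 0.
Antisymmetric: no — 0 R 1 and 1 R 0 with 0 ≠ 1.
So R is not a partial order.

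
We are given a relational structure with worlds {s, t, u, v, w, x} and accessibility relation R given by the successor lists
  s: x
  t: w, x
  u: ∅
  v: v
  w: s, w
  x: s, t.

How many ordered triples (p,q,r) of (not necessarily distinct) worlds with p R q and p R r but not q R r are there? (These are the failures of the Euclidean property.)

Enumerating: (s,x,x), (t,w,x), (t,x,w), (t,x,x), (w,s,s), (w,s,w), (x,s,s), (x,s,t), (x,t,s), (x,t,t).

10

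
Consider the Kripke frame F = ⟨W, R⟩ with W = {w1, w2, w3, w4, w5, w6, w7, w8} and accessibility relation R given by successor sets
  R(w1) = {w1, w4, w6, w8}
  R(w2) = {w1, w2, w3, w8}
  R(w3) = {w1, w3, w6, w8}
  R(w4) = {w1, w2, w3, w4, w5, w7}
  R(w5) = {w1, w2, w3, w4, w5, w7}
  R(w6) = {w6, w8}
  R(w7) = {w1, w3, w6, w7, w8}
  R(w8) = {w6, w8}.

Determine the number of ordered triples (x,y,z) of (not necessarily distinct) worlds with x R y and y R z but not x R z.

Enumerating: (w1,w4,w2), (w1,w4,w3), (w1,w4,w5), (w1,w4,w7), (w2,w1,w4), (w2,w1,w6), (w2,w3,w6), (w2,w8,w6), (w3,w1,w4), (w4,w1,w6), (w4,w1,w8), (w4,w2,w8), … and 12 more.
Total: 24.

24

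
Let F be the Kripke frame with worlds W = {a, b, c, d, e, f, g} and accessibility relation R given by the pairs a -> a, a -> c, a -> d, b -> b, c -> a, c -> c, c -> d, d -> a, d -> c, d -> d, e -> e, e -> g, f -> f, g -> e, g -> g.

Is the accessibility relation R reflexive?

Yes

Reflexive: yes — every world is R-related to itself.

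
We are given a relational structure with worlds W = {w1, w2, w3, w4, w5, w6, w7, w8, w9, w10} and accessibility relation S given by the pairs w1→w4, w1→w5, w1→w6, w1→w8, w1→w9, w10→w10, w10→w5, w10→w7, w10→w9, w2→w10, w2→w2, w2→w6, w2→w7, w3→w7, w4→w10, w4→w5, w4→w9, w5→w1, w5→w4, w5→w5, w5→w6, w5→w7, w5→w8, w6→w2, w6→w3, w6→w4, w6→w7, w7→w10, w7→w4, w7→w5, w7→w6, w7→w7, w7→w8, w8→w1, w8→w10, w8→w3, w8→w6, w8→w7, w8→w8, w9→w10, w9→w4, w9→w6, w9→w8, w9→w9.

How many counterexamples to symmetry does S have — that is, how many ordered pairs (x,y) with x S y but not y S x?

18

Enumerating: (w1,w4), (w1,w6), (w1,w9), (w10,w5), (w2,w10), (w2,w7), (w3,w7), (w4,w10), (w5,w6), (w5,w8), (w6,w3), (w6,w4), (w7,w4), (w8,w10), (w8,w3), (w8,w6), (w9,w6), (w9,w8).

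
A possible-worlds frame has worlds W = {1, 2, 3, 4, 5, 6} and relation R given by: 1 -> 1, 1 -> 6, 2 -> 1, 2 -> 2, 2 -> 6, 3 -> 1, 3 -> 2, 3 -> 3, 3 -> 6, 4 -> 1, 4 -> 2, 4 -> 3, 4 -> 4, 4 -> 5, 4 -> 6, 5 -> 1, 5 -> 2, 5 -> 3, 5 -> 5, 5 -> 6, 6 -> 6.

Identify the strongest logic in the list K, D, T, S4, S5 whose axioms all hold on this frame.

Serial (axiom D): yes — every world has a successor (e.g. 1 R 1).
Reflexive (axiom T): yes — every world is R-related to itself.
Transitive (axiom 4): yes — every two-step R-path is closed by a direct edge.
Euclidean (axiom 5): no — 2 R 6 and 2 R 1, but not 6 R 1.
So F validates K, D, T, S4; S5 would additionally require R to be Euclidean. The strongest is S4.

S4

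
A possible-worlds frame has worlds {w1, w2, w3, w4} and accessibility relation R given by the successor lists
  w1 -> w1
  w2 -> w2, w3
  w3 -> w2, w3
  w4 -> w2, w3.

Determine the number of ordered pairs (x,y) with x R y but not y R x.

2

Enumerating: (w4,w2), (w4,w3).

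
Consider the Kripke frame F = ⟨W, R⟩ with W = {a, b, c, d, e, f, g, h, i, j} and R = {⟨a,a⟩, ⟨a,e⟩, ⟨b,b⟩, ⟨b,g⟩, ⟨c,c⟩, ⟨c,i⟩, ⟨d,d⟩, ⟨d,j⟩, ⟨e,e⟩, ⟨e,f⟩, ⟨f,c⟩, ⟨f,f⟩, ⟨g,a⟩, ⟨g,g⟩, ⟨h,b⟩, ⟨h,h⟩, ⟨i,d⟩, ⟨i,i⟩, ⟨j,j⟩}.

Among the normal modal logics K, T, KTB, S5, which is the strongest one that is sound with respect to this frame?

T

Reflexive (axiom T): yes — every world is R-related to itself.
Symmetric (axiom B): no — a R e but not e R a.
Euclidean (axiom 5): no — a R e and a R a, but not e R a.
So F validates K, T; KTB would additionally require R to be symmetric. The strongest is T.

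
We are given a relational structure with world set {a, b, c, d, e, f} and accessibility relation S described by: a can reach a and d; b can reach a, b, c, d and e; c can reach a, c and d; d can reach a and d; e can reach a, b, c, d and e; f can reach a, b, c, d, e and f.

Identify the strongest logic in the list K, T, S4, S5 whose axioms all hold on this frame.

Reflexive (axiom T): yes — every world is S-related to itself.
Transitive (axiom 4): yes — every two-step S-path is closed by a direct edge.
Euclidean (axiom 5): no — b S a and b S c, but not a S c.
So F validates K, T, S4; S5 would additionally require S to be Euclidean. The strongest is S4.

S4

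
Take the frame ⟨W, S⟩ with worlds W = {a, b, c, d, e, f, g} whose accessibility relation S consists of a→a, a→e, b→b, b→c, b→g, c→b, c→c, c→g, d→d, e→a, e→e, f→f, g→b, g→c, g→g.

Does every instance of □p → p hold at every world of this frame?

Yes

The schema T characterises exactly the reflexive frames.
Reflexive: yes — every world is S-related to itself.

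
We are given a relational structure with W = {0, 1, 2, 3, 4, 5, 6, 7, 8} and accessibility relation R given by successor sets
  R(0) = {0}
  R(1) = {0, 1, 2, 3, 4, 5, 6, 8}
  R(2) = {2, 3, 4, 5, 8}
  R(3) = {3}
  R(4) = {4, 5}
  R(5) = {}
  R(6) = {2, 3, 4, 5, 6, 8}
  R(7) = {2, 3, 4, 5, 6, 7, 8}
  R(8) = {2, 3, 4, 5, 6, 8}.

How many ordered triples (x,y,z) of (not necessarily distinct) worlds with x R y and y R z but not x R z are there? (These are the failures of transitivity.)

1

Enumerating: (2,8,6).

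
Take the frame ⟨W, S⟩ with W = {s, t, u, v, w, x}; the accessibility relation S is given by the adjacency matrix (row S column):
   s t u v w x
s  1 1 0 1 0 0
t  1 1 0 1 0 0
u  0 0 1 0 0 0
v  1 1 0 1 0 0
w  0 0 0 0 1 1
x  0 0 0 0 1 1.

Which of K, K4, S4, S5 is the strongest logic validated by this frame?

Transitive (axiom 4): yes — every two-step S-path is closed by a direct edge.
Reflexive (axiom T): yes — every world is S-related to itself.
Euclidean (axiom 5): yes — any two successors of a common world are S-related.
So F validates K, K4, S4, S5. The strongest is S5.

S5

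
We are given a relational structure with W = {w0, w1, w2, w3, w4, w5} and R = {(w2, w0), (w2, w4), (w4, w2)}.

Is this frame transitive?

No

Transitive: no — w4 R w2 and w2 R w0, but not w4 R w0.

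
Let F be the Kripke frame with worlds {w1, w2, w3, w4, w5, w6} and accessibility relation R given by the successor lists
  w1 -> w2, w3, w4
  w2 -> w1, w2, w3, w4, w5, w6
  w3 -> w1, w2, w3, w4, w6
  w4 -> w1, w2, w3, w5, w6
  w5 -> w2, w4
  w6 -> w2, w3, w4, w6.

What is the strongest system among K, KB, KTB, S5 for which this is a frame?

KB

Symmetric (axiom B): yes — every pair in R has its reverse in R.
Reflexive (axiom T): no — w1 is not related to itself.
Euclidean (axiom 5): no — w2 R w1 and w2 R w5, but not w1 R w5.
So F validates K, KB; KTB would additionally require R to be reflexive. The strongest is KB.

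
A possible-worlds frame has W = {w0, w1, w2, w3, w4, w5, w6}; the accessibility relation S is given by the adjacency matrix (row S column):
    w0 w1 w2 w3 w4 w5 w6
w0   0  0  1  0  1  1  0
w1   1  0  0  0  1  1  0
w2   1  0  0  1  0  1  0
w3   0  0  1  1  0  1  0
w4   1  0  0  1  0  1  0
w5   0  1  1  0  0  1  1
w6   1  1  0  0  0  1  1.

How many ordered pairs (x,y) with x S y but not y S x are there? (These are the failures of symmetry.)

8

Enumerating: (w0,w5), (w1,w0), (w1,w4), (w3,w5), (w4,w3), (w4,w5), (w6,w0), (w6,w1).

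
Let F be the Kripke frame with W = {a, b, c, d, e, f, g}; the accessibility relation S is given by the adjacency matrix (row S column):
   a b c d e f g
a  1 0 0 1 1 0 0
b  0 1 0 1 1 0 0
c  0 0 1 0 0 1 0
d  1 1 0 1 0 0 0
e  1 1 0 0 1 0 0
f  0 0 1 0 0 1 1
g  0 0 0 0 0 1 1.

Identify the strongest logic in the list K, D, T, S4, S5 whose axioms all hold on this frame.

Serial (axiom D): yes — every world has a successor (e.g. a S a).
Reflexive (axiom T): yes — every world is S-related to itself.
Transitive (axiom 4): no — a S d and d S b, but not a S b.
Euclidean (axiom 5): no — a S d and a S e, but not d S e.
So F validates K, D, T; S4 would additionally require S to be transitive. The strongest is T.

T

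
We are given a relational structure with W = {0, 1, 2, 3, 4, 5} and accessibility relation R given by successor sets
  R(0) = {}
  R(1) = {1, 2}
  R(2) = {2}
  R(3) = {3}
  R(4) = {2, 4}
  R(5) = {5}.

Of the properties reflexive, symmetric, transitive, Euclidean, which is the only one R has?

transitive

Reflexive: no — 0 is not related to itself.
Symmetric: no — 1 R 2 but not 2 R 1.
Transitive: yes — every two-step R-path is closed by a direct edge.
Euclidean: no — 1 R 2 and 1 R 1, but not 2 R 1.
Only transitive holds.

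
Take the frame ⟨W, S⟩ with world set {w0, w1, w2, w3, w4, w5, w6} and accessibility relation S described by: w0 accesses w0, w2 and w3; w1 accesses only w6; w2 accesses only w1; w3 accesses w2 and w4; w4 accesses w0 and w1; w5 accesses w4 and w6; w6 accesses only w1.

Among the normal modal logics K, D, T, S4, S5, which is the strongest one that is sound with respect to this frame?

D

Serial (axiom D): yes — every world has a successor (e.g. w0 S w0).
Reflexive (axiom T): no — w1 is not related to itself.
Transitive (axiom 4): no — w0 S w2 and w2 S w1, but not w0 S w1.
Euclidean (axiom 5): no — w0 S w2 and w0 S w3, but not w2 S w3.
So F validates K, D; T would additionally require S to be reflexive. The strongest is D.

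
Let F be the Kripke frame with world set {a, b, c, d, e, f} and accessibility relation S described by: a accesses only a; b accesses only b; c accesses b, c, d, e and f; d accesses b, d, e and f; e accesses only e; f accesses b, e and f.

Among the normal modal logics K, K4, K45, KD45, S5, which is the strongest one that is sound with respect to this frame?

K4

Transitive (axiom 4): yes — every two-step S-path is closed by a direct edge.
Euclidean (axiom 5): no — c S b and c S d, but not b S d.
Serial (axiom D): yes — every world has a successor (e.g. a S a).
Reflexive (axiom T): yes — every world is S-related to itself.
So F validates K, K4; K45 would additionally require S to be Euclidean. The strongest is K4.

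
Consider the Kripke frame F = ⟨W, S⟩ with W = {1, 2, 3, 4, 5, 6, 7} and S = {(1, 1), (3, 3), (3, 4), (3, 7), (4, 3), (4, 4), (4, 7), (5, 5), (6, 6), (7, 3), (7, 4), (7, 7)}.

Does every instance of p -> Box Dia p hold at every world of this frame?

Yes

The schema B characterises exactly the symmetric frames.
Symmetric: yes — every pair in S has its reverse in S.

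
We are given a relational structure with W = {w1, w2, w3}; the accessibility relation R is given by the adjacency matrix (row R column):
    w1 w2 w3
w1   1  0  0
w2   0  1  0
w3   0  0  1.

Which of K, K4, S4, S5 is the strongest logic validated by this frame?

Transitive (axiom 4): yes — every two-step R-path is closed by a direct edge.
Reflexive (axiom T): yes — every world is R-related to itself.
Euclidean (axiom 5): yes — any two successors of a common world are R-related.
So F validates K, K4, S4, S5. The strongest is S5.

S5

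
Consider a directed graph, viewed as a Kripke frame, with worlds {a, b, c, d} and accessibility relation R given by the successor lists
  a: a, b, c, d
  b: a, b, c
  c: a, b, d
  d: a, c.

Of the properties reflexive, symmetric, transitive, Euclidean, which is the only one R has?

symmetric

Reflexive: no — c is not related to itself.
Symmetric: yes — every pair in R has its reverse in R.
Transitive: no — b R a and a R d, but not b R d.
Euclidean: no — a R b and a R d, but not b R d.
Only symmetric holds.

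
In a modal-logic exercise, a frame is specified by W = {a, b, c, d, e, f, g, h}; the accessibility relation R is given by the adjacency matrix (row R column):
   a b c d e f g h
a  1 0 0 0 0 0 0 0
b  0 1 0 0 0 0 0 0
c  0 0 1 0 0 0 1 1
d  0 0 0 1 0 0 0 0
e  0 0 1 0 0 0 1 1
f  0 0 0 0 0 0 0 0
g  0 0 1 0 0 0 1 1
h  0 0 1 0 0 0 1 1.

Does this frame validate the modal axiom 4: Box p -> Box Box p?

By correspondence theory, 4 is valid on a frame iff R is transitive.
Transitive: yes — every two-step R-path is closed by a direct edge.

Yes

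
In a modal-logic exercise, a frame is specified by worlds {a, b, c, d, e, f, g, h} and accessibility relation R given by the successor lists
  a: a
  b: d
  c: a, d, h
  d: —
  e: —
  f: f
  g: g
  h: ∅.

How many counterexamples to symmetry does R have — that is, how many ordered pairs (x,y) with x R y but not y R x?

4

Enumerating: (b,d), (c,a), (c,d), (c,h).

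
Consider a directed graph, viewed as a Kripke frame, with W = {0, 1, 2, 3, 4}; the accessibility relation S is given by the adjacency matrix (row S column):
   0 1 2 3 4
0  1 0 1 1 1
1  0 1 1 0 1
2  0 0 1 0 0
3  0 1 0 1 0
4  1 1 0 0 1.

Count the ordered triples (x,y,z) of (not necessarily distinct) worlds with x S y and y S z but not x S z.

8

Enumerating: (0,3,1), (0,4,1), (1,4,0), (3,1,2), (3,1,4), (4,0,2), (4,0,3), (4,1,2).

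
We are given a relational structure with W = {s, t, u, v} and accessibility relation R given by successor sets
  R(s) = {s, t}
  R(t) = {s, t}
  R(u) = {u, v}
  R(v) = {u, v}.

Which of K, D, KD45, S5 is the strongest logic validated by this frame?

Serial (axiom D): yes — every world has a successor (e.g. s R s).
Euclidean (axiom 5): yes — any two successors of a common world are R-related.
Transitive (axiom 4): yes — every two-step R-path is closed by a direct edge.
Reflexive (axiom T): yes — every world is R-related to itself.
So F validates K, D, KD45, S5. The strongest is S5.

S5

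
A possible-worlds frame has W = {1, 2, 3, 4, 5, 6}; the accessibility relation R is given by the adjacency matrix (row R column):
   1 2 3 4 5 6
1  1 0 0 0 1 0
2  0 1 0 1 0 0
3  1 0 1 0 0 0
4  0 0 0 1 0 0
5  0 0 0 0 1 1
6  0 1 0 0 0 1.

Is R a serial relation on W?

Serial: yes — every world has a successor (e.g. 1 R 1).

Yes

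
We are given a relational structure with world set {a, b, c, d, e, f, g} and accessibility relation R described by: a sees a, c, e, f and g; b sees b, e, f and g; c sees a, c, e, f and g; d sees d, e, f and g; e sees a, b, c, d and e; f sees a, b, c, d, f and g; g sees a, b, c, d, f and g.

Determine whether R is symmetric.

Symmetric: yes — every pair in R has its reverse in R.

Yes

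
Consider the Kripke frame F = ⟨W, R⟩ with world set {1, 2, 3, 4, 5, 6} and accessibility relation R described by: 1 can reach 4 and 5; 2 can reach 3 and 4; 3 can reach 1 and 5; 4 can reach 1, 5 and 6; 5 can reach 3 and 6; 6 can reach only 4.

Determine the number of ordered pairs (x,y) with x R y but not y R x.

6

Enumerating: (1,5), (2,3), (2,4), (3,1), (4,5), (5,6).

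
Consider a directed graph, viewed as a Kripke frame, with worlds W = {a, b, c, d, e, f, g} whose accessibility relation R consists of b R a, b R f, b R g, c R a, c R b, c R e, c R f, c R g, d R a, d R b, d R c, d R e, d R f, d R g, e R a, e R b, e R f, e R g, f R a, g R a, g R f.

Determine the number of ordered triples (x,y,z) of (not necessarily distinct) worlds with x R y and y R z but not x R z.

0

R is transitive; there are no such tuples.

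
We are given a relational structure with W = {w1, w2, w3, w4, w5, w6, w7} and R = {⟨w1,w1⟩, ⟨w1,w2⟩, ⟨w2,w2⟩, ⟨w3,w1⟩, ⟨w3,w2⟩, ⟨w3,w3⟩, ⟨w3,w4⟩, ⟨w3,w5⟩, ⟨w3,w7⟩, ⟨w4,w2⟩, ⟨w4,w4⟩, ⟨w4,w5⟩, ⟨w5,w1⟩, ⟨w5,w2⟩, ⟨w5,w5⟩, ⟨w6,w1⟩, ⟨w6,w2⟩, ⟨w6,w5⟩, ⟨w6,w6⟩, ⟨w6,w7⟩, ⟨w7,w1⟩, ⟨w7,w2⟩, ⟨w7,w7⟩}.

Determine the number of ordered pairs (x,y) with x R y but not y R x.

Enumerating: (w1,w2), (w3,w1), (w3,w2), (w3,w4), (w3,w5), (w3,w7), (w4,w2), (w4,w5), (w5,w1), (w5,w2), (w6,w1), (w6,w2), (w6,w5), (w6,w7), (w7,w1), (w7,w2).

16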